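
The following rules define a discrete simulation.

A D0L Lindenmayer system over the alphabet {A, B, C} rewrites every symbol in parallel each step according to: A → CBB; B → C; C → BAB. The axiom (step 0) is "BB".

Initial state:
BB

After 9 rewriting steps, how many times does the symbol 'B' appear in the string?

340

k=0  BB
k=1  CC
k=2  BABBAB
k=3  CCBBCCCBBC
k=4  BABBABCCBABBABBABCCBAB
k=5  CCBBCCCBBCBABBABCCBBCCCBBCCCBBCBABBABCCBBC
k=6  BABBABCCBABBABBABCCBABCCBBCCCBBCBABBABCCBABBABBABCCBABBABBABCCBABCCBBCCCBBCBABBABCCBAB
k=7  CCBBCCCBBCBABBABCCBBCCCBBCCCBBCBABBABCCBBCBABBABCCBABBABBA…CBBCBABBABCCBBCBABBABCCBABBABBABCCBABCCBBCCCBBCBABBABCCBBC  (len 170)
k=8  BABBABCCBABBABBABCCBABCCBBCCCBBCBABBABCCBABBABBABCCBABBABB…CBBCBABBABCCBBCBABBABCCBABBABBABCCBABCCBBCCCBBCBABBABCCBAB  (len 342)
k=9  CCBBCCCBBCBABBABCCBBCCCBBCCCBBCBABBABCCBBCBABBABCCBABBABBA…CBBCBABBABCCBBCBABBABCCBABBABBABCCBABCCBBCCCBBCBABBABCCBBC  (len 682)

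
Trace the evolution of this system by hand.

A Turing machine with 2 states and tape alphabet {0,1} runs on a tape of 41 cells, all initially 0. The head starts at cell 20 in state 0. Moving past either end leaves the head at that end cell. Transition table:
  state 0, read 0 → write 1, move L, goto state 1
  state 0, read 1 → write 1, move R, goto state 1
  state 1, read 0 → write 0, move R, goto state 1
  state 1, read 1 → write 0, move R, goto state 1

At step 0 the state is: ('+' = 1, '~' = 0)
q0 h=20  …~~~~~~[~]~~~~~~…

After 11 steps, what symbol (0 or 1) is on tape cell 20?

t=0: q0 h=20  …~~~~~~[~]~~~~~~…
t=1: q1 h=19  …~~~~~~[~]+~~~~~…
t=2: q1 h=20  …~~~~~~[+]~~~~~~…
t=3: q1 h=21  …~~~~~~[~]~~~~~~…
t=4: q1 h=22  …~~~~~~[~]~~~~~~…
t=5: q1 h=23  …~~~~~~[~]~~~~~~…
t=6: q1 h=24  …~~~~~~[~]~~~~~~…
t=7: q1 h=25  …~~~~~~[~]~~~~~~…
t=8: q1 h=26  …~~~~~~[~]~~~~~~…
t=9: q1 h=27  …~~~~~~[~]~~~~~~…
t=10: q1 h=28  …~~~~~~[~]~~~~~~…
t=11: q1 h=29  …~~~~~~[~]~~~~~~…

0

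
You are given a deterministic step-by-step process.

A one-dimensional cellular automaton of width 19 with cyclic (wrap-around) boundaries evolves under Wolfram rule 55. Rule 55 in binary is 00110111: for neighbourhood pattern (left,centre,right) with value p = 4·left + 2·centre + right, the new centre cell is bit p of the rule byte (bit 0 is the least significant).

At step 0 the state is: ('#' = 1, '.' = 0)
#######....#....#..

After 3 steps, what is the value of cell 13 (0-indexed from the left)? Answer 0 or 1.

1

step 0: #######....#....#..
step 1: .......############
step 2: #######............
step 3: .......############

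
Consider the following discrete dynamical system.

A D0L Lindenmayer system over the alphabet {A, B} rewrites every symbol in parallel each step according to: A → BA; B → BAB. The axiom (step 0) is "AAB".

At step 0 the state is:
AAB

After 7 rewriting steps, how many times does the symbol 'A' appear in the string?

t=0: AAB
t=1: BABABAB
t=2: BABBABABBABABBABAB
t=3: BABBABABBABBABABBABABBABBABABBABABBABBABABBABAB
t=4: BABBABABBABBABABBABABBABBABABBABBABABBABABBABBABABBABABBAB…BBABABBABABBABBABABBABABBABBABABBABBABABBABABBABBABABBABAB  (len 123)
t=5: BABBABABBABBABABBABABBABBABABBABBABABBABABBABBABABBABABBAB…BBABABBABABBABBABABBABABBABBABABBABBABABBABABBABBABABBABAB  (len 322)
t=6: BABBABABBABBABABBABABBABBABABBABBABABBABABBABBABABBABABBAB…BBABABBABABBABBABABBABABBABBABABBABBABABBABABBABBABABBABAB  (len 843)
t=7: BABBABABBABBABABBABABBABBABABBABBABABBABABBABBABABBABABBAB…BBABABBABABBABBABABBABABBABBABABBABBABABBABABBABBABABBABAB  (len 2207)

843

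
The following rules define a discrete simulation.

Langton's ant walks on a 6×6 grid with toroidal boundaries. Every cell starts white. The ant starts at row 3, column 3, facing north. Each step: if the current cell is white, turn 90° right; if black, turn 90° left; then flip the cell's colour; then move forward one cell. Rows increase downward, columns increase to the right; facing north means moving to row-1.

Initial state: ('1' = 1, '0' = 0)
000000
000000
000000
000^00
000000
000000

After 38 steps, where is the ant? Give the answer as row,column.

0,2

[0] 000000
000000
000000
000^00
000000
000000
[1] 000000
000000
000000
0001>0
000000
000000
[2] 000000
000000
000000
000110
0000v0
000000
[3] 000000
000000
000000
000110
000<10
000000
[4] 000000
000000
000000
000^10
000110
000000
[5] 000000
000000
000000
00<010
000110
000000
[6] 000000
000000
00^000
001010
000110
000000
[7] 000000
000000
001>00
001010
000110
000000
[8] 000000
000000
001100
001v10
000110
000000
[9] 000000
000000
001100
00<110
000110
000000
[10] 000000
000000
001100
000110
00v110
000000
[11] 000000
000000
001100
000110
0<1110
000000
[12] 000000
000000
001100
0^0110
011110
000000
[13] 000000
000000
001100
01>110
011110
000000
[14] 000000
000000
001100
011110
01v110
000000
[15] 000000
000000
001100
011110
010>10
000000
[16] 000000
000000
001100
011^10
010010
000000
[17] 000000
000000
001100
01<010
010010
000000
[18] 000000
000000
001100
010010
01v010
000000
[19] 000000
000000
001100
010010
0<1010
000000
[20] 000000
000000
001100
010010
001010
0v0000
[21] 000000
000000
001100
010010
001010
<10000
[22] 000000
000000
001100
010010
^01010
110000
[23] 000000
000000
001100
010010
1>1010
110000
[24] 000000
000000
001100
010010
111010
1v0000
[25] 000000
000000
001100
010010
111010
10>000
[26] 00v000
000000
001100
010010
111010
101000
[27] 0<1000
000000
001100
010010
111010
101000
[28] 011000
000000
001100
010010
111010
1^1000
[29] 011000
000000
001100
010010
111010
11>000
[30] 011000
000000
001100
010010
11^010
110000
[31] 011000
000000
001100
010010
1<0010
110000
[32] 011000
000000
001100
010010
100010
1v0000
[33] 011000
000000
001100
010010
100010
10>000
[34] 01v000
000000
001100
010010
100010
101000
[35] 010>00
000000
001100
010010
100010
101000
[36] 010100
000v00
001100
010010
100010
101000
[37] 010100
00<100
001100
010010
100010
101000
[38] 01^100
001100
001100
010010
100010
101000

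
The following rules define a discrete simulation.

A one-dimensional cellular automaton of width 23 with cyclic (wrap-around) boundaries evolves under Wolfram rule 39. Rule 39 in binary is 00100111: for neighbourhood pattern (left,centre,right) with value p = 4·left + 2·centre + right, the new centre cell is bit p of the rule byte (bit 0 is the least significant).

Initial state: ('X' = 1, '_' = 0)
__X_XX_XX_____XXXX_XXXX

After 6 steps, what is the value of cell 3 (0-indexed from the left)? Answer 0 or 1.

0

[0] __X_XX_XX_____XXXX_XXXX
[1] _XXX__X___XXXX____X____
[2] X____XX_XX_____XXXX_XXX
[3] __XXX__X___XXXX____X___
[4] XX____XX_XX_____XXXX_XX
[5] ___XXX__X___XXXX____X__
[6] XXX____XX_XX_____XXXX_X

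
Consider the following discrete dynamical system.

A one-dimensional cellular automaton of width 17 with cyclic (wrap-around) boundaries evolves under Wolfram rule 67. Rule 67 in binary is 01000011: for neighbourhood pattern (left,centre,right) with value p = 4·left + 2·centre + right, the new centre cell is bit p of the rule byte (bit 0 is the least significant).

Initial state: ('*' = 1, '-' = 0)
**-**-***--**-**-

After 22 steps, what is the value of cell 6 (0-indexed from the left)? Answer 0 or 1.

0

gen 0: **-**-***--**-**-
gen 1: -*--*---*-*-*--*-
gen 2: *--*--**------*--
gen 3: --*--*-*-*****--*
gen 4: -*--*--------*-*-
gen 5: *--*--*******----
gen 6: --*--*------*-***
gen 7: -*--*--*****----*
gen 8: ---*--*----*-***-
gen 9: ***--*--***----*-
gen 10: --*-*--*--*-***--
gen 11: **----*--*----*-*
gen 12: -*-***--*--***---
gen 13: *----*-*--*--*-**
gen 14: *-***----*--*----
gen 15: ----*-***--*--***
gen 16: -***----*-*--*--*
gen 17: ---*-***----*--*-
gen 18: ***----*-***--*--
gen 19: --*-***----*-*--*
gen 20: -*----*-***----*-
gen 21: *--***----*-***--
gen 22: --*--*-***----*-*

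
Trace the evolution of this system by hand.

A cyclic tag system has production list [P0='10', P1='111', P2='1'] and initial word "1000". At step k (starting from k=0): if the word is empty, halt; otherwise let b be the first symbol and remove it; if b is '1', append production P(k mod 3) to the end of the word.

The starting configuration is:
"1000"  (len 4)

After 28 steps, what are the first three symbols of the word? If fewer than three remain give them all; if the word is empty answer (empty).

step 0: "1000"  (len 4)
step 1: "00010"  (len 5)
step 2: "0010"  (len 4)
step 3: "010"  (len 3)
step 4: "10"  (len 2)
step 5: "0111"  (len 4)
step 6: "111"  (len 3)
step 7: "1110"  (len 4)
step 8: "110111"  (len 6)
step 9: "101111"  (len 6)
step 10: "0111110"  (len 7)
step 11: "111110"  (len 6)
step 12: "111101"  (len 6)
step 13: "1110110"  (len 7)
step 14: "110110111"  (len 9)
step 15: "101101111"  (len 9)
step 16: "0110111110"  (len 10)
step 17: "110111110"  (len 9)
step 18: "101111101"  (len 9)
step 19: "0111110110"  (len 10)
step 20: "111110110"  (len 9)
step 21: "111101101"  (len 9)
step 22: "1110110110"  (len 10)
step 23: "110110110111"  (len 12)
step 24: "101101101111"  (len 12)
step 25: "0110110111110"  (len 13)
step 26: "110110111110"  (len 12)
step 27: "101101111101"  (len 12)
step 28: "0110111110110"  (len 13)

011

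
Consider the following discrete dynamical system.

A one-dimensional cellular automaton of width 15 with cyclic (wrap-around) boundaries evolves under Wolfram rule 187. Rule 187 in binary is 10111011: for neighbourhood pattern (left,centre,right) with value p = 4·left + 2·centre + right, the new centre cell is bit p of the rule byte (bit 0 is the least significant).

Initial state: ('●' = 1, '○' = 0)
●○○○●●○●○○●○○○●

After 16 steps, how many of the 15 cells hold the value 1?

11

k=0  ●○○○●●○●○○●○○○●
k=1  ○●●●●○●○●●○●●●●
k=2  ●●●●○●○●●○●●●●○
k=3  ●●●○●○●●○●●●●○●
k=4  ●●○●○●●○●●●●○●●
k=5  ●○●○●●○●●●●○●●●
k=6  ○●○●●○●●●●○●●●●
k=7  ●○●●○●●●●○●●●●○
k=8  ○●●○●●●●○●●●●○●
k=9  ●●○●●●●○●●●●○●○
k=10  ●○●●●●○●●●●○●○●
k=11  ○●●●●○●●●●○●○●●
k=12  ●●●●○●●●●○●○●●○
k=13  ●●●○●●●●○●○●●○●
k=14  ●●○●●●●○●○●●○●●
k=15  ●○●●●●○●○●●○●●●
k=16  ○●●●●○●○●●○●●●●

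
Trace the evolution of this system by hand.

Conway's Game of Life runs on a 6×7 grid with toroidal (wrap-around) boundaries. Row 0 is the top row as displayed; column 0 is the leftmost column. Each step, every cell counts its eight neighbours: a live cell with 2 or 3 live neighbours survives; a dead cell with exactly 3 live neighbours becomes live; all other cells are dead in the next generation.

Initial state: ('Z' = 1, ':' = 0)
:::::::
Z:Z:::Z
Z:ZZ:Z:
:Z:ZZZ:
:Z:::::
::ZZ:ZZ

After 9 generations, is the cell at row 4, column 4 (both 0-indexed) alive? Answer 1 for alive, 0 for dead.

0

0) :::::::
Z:Z:::Z
Z:ZZ:Z:
:Z:ZZZ:
:Z:::::
::ZZ:ZZ
1) ZZZZ:Z:
Z:ZZ::Z
Z::::Z:
ZZ:Z:ZZ
ZZ::::Z
::Z::::
2) Z:::Z::
:::Z:Z:
:::Z:Z:
::Z:ZZ:
:::::Z:
:::Z:::
3) :::ZZ::
:::Z:ZZ
::ZZ:ZZ
:::Z:ZZ
:::Z:Z:
::::Z::
4) :::Z:::
::::::Z
Z:ZZ:::
:::Z:::
:::Z:ZZ
:::::Z:
5) :::::::
::ZZ:::
::ZZ:::
:::Z::Z
:::::ZZ
:::::ZZ
6) :::::::
::ZZ:::
::::Z::
::ZZZZZ
Z:::Z::
:::::ZZ
7) :::::::
:::Z:::
:::::::
::::::Z
Z::::::
:::::ZZ
8) :::::::
:::::::
:::::::
:::::::
Z::::Z:
::::::Z
9) :::::::
:::::::
:::::::
:::::::
::::::Z
::::::Z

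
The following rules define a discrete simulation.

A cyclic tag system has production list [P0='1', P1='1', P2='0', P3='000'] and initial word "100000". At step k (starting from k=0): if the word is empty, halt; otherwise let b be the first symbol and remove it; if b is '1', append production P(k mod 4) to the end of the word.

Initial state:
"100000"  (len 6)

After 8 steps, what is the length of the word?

[0] "100000"  (len 6)
[1] "000001"  (len 6)
[2] "00001"  (len 5)
[3] "0001"  (len 4)
[4] "001"  (len 3)
[5] "01"  (len 2)
[6] "1"  (len 1)
[7] "0"  (len 1)
[8] (halted — word empty)

0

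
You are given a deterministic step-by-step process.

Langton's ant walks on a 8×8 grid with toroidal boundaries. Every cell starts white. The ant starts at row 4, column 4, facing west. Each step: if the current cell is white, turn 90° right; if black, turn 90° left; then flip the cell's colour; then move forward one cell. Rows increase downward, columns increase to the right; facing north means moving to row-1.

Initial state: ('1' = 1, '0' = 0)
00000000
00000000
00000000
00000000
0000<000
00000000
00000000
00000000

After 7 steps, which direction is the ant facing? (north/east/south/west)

north

[0] 00000000
00000000
00000000
00000000
0000<000
00000000
00000000
00000000
[1] 00000000
00000000
00000000
0000^000
00001000
00000000
00000000
00000000
[2] 00000000
00000000
00000000
00001>00
00001000
00000000
00000000
00000000
[3] 00000000
00000000
00000000
00001100
00001v00
00000000
00000000
00000000
[4] 00000000
00000000
00000000
00001100
0000<100
00000000
00000000
00000000
[5] 00000000
00000000
00000000
00001100
00000100
0000v000
00000000
00000000
[6] 00000000
00000000
00000000
00001100
00000100
000<1000
00000000
00000000
[7] 00000000
00000000
00000000
00001100
000^0100
00011000
00000000
00000000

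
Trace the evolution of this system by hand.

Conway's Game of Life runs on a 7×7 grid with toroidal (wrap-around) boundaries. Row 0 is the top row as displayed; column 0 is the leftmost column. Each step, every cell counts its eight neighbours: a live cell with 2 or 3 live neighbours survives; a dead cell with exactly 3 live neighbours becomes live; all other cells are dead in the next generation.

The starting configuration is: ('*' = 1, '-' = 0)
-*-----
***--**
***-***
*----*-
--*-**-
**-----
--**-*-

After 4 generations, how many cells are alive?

16

0) -*-----
***--**
***-***
*----*-
--*-**-
**-----
--**-*-
1) ---***-
---**--
--***--
*-*----
*---**-
-*---**
*-*----
2) --*--*-
-------
-**-*--
--*--**
*---**-
-*--**-
****---
3) --**---
-***---
-***-*-
*-*---*
**-*---
-----*-
*--*-**
4) *-----*
-------
----*-*
----*-*
***----
-**--*-
--**-**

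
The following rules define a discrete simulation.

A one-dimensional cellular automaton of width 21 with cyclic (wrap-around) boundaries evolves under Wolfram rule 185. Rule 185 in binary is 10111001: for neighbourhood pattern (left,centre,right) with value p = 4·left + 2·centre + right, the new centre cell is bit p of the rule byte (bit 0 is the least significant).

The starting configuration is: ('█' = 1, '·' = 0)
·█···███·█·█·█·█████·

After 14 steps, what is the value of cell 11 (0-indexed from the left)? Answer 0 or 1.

[0] ·█···███·█·█·█·█████·
[1] ··██·██·█·█·█·█████·█
[2] █·█·██·█·█·█·█████·█·
[3] ·█·██·█·█·█·█████·█·█
[4] █·██·█·█·█·█████·█·█·
[5] ·██·█·█·█·█████·█·█·█
[6] ██·█·█·█·█████·█·█·█·
[7] █·█·█·█·█████·█·█·█·█
[8] ·█·█·█·█████·█·█·█·██
[9] █·█·█·█████·█·█·█·██·
[10] ·█·█·█████·█·█·█·██·█
[11] █·█·█████·█·█·█·██·█·
[12] ·█·█████·█·█·█·██·█·█
[13] █·█████·█·█·█·██·█·█·
[14] ·█████·█·█·█·██·█·█·█

1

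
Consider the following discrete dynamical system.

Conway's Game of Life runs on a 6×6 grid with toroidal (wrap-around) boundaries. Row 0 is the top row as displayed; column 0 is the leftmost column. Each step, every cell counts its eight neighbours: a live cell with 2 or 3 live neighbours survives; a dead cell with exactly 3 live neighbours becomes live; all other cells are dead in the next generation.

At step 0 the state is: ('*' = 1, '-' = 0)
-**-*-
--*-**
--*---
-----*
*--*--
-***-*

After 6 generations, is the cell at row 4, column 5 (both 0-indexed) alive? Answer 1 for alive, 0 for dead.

step 0: -**-*-
--*-**
--*---
-----*
*--*--
-***-*
step 1: ------
--*-**
---***
------
**-*-*
-----*
step 2: ----**
-----*
---*-*
--**--
*---**
----**
step 3: *-----
*----*
--**--
*-**--
*-----
---*--
step 4: *----*
**---*
*-****
--**--
-***--
------
step 5: -*---*
--**--
------
*----*
-*-*--
***---
step 6: ---*--
--*---
------
*-----
-----*
------

1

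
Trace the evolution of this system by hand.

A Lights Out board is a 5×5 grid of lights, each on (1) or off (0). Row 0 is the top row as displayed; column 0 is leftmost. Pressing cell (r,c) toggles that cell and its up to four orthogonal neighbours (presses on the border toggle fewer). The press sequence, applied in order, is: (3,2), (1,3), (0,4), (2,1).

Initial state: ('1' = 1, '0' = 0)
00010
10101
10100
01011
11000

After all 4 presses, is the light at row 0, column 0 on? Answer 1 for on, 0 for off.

0

k=0  00010
10101
10100
01011
11000
k=1  00010
10101
10000
00101
11100
k=2  00000
10010
10010
00101
11100
k=3  00011
10011
10010
00101
11100
k=4  00011
11011
01110
01101
11100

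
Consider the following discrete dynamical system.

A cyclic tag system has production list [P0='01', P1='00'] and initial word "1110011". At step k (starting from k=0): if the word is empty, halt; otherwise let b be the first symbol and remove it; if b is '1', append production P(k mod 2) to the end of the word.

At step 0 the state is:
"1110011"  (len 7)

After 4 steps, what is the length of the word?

gen 0: "1110011"  (len 7)
gen 1: "11001101"  (len 8)
gen 2: "100110100"  (len 9)
gen 3: "0011010001"  (len 10)
gen 4: "011010001"  (len 9)

9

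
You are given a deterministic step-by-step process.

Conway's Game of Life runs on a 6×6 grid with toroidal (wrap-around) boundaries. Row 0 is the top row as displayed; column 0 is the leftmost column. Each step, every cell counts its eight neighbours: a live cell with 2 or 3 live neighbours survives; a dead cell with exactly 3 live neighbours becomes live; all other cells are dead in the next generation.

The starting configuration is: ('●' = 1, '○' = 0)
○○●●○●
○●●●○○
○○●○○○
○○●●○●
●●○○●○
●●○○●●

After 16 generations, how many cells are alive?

gen 0: ○○●●○●
○●●●○○
○○●○○○
○○●●○●
●●○○●○
●●○○●●
gen 1: ○○○○○●
○●○○●○
○○○○●○
●○●●●●
○○○○○○
○○○○○○
gen 2: ○○○○○○
○○○○●●
●●●○○○
○○○●●●
○○○●●●
○○○○○○
gen 3: ○○○○○○
●●○○○●
●●●○○○
○●○○○○
○○○●○●
○○○○●○
gen 4: ●○○○○●
○○●○○●
○○●○○●
○●○○○○
○○○○●○
○○○○●○
gen 5: ●○○○●●
○●○○●●
●●●○○○
○○○○○○
○○○○○○
○○○○●○
gen 6: ●○○●○○
○○●●●○
●●●○○●
○●○○○○
○○○○○○
○○○○●○
gen 7: ○○●○○●
○○○○●○
●○○○●●
○●●○○○
○○○○○○
○○○○○○
gen 8: ○○○○○○
●○○●●○
●●○●●●
●●○○○●
○○○○○○
○○○○○○
gen 9: ○○○○○○
●●●●○○
○○○●○○
○●●○○○
●○○○○○
○○○○○○
gen 10: ○●●○○○
○●●●○○
●○○●○○
○●●○○○
○●○○○○
○○○○○○
gen 11: ○●○●○○
●○○●○○
●○○●○○
●●●○○○
○●●○○○
○●●○○○
gen 12: ●●○●○○
●●○●●○
●○○●○●
●○○●○○
○○○●○○
●○○●○○
gen 13: ○○○●○○
○○○●○○
○○○●○○
●○●●○●
○○●●●○
●●○●●○
gen 14: ○○○●○○
○○●●●○
○○○●○○
○●○○○●
○○○○○○
○●○○○●
gen 15: ○○○●○○
○○●○●○
○○○●○○
○○○○○○
○○○○○○
○○○○○○
gen 16: ○○○●○○
○○●○●○
○○○●○○
○○○○○○
○○○○○○
○○○○○○

4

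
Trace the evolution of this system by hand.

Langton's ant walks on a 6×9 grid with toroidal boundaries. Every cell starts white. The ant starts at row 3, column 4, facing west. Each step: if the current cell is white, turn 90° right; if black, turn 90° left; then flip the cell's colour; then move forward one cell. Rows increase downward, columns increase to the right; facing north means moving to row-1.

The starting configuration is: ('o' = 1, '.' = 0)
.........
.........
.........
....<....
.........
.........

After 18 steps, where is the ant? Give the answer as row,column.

4,5

0) .........
.........
.........
....<....
.........
.........
1) .........
.........
....^....
....o....
.........
.........
2) .........
.........
....o>...
....o....
.........
.........
3) .........
.........
....oo...
....ov...
.........
.........
4) .........
.........
....oo...
....<o...
.........
.........
5) .........
.........
....oo...
.....o...
....v....
.........
6) .........
.........
....oo...
.....o...
...<o....
.........
7) .........
.........
....oo...
...^.o...
...oo....
.........
8) .........
.........
....oo...
...o>o...
...oo....
.........
9) .........
.........
....oo...
...ooo...
...ov....
.........
10) .........
.........
....oo...
...ooo...
...o.>...
.........
11) .........
.........
....oo...
...ooo...
...o.o...
.....v...
12) .........
.........
....oo...
...ooo...
...o.o...
....<o...
13) .........
.........
....oo...
...ooo...
...o^o...
....oo...
14) .........
.........
....oo...
...ooo...
...oo>...
....oo...
15) .........
.........
....oo...
...oo^...
...oo....
....oo...
16) .........
.........
....oo...
...o<....
...oo....
....oo...
17) .........
.........
....oo...
...o.....
...ov....
....oo...
18) .........
.........
....oo...
...o.....
...o.>...
....oo...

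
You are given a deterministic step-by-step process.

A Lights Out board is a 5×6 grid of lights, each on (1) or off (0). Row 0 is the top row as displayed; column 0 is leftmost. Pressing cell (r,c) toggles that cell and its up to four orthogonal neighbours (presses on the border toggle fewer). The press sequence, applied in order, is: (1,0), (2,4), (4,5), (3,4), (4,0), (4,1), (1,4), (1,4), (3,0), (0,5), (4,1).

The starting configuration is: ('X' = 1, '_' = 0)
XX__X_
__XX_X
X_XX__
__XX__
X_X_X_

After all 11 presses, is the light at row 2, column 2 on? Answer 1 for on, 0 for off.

1

gen 0: XX__X_
__XX_X
X_XX__
__XX__
X_X_X_
gen 1: _X__X_
XXXX_X
__XX__
__XX__
X_X_X_
gen 2: _X__X_
XXXXXX
__X_XX
__XXX_
X_X_X_
gen 3: _X__X_
XXXXXX
__X_XX
__XXXX
X_X__X
gen 4: _X__X_
XXXXXX
__X__X
__X___
X_X_XX
gen 5: _X__X_
XXXXXX
__X__X
X_X___
_XX_XX
gen 6: _X__X_
XXXXXX
__X__X
XXX___
X___XX
gen 7: _X____
XXX___
__X_XX
XXX___
X___XX
gen 8: _X__X_
XXXXXX
__X__X
XXX___
X___XX
gen 9: _X__X_
XXXXXX
X_X__X
__X___
____XX
gen 10: _X___X
XXXXX_
X_X__X
__X___
____XX
gen 11: _X___X
XXXXX_
X_X__X
_XX___
XXX_XX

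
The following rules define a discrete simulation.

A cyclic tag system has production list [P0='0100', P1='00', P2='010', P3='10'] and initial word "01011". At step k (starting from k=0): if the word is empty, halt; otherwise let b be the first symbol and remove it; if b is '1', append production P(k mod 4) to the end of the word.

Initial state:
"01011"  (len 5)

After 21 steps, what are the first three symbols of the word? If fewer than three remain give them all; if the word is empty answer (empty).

100

gen 0: "01011"  (len 5)
gen 1: "1011"  (len 4)
gen 2: "01100"  (len 5)
gen 3: "1100"  (len 4)
gen 4: "10010"  (len 5)
gen 5: "00100100"  (len 8)
gen 6: "0100100"  (len 7)
gen 7: "100100"  (len 6)
gen 8: "0010010"  (len 7)
gen 9: "010010"  (len 6)
gen 10: "10010"  (len 5)
gen 11: "0010010"  (len 7)
gen 12: "010010"  (len 6)
gen 13: "10010"  (len 5)
gen 14: "001000"  (len 6)
gen 15: "01000"  (len 5)
gen 16: "1000"  (len 4)
gen 17: "0000100"  (len 7)
gen 18: "000100"  (len 6)
gen 19: "00100"  (len 5)
gen 20: "0100"  (len 4)
gen 21: "100"  (len 3)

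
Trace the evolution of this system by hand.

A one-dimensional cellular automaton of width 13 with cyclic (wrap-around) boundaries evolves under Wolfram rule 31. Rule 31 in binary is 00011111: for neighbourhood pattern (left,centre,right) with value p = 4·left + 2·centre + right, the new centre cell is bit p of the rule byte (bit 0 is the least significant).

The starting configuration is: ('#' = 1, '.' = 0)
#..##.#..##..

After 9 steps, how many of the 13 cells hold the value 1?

11

[0] #..##.#..##..
[1] ####..####.##
[2] ....###....#.
[3] #####..######
[4] .....###.....
[5] ######..#####
[6] ......###....
[7] #######..####
[8] .......###...
[9] ########..###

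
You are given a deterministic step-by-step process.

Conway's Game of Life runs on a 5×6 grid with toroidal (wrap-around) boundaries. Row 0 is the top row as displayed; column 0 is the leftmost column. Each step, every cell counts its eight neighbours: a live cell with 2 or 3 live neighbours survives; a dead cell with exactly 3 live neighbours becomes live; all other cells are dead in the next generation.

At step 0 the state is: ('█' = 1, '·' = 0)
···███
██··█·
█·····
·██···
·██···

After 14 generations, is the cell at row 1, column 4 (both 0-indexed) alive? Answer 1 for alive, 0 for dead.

1

[0] ···███
██··█·
█·····
·██···
·██···
[1] ···███
██·██·
█·█··█
█·█···
██··█·
[2] ······
·█····
··█·█·
··██··
███·█·
[3] █·█···
······
·██···
····██
·██···
[4] ··█···
··█···
······
█··█··
████·█
[5] █·····
······
······
█··███
█··███
[6] █···█·
······
····██
█··█··
·█·█··
[7] ······
····█·
····██
█·██·█
██████
[8] ███···
····██
█·····
······
······
[9] ██···█
·····█
·····█
······
·█····
[10] ·█···█
····██
······
······
·█····
[11] ····██
█···██
······
······
█·····
[12] ····█·
█···█·
·····█
······
·····█
[13] ····█·
····█·
·····█
······
······
[14] ······
····██
······
······
······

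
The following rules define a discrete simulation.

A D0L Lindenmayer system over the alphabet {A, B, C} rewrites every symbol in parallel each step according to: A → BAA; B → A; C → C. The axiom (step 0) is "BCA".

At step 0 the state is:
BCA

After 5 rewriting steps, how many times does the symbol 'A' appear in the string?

k=0  BCA
k=1  ACBAA
k=2  BAACABAABAA
k=3  ABAABAACBAAABAABAAABAABAA
k=4  BAAABAABAAABAABAACABAABAABAAABAABAAABAABAABAAABAABAAABAABAA
k=5  ABAABAABAAABAABAAABAABAABAAABAABAAABAABAACBAAABAABAAABAABA…BAAABAABAAABAABAAABAABAABAAABAABAAABAABAABAAABAABAAABAABAA  (len 141)

99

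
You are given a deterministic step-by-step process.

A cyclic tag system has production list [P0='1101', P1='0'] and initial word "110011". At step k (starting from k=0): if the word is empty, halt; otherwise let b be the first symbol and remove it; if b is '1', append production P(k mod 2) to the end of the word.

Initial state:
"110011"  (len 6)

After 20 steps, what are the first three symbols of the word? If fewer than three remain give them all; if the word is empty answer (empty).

000

[0] "110011"  (len 6)
[1] "100111101"  (len 9)
[2] "001111010"  (len 9)
[3] "01111010"  (len 8)
[4] "1111010"  (len 7)
[5] "1110101101"  (len 10)
[6] "1101011010"  (len 10)
[7] "1010110101101"  (len 13)
[8] "0101101011010"  (len 13)
[9] "101101011010"  (len 12)
[10] "011010110100"  (len 12)
[11] "11010110100"  (len 11)
[12] "10101101000"  (len 11)
[13] "01011010001101"  (len 14)
[14] "1011010001101"  (len 13)
[15] "0110100011011101"  (len 16)
[16] "110100011011101"  (len 15)
[17] "101000110111011101"  (len 18)
[18] "010001101110111010"  (len 18)
[19] "10001101110111010"  (len 17)
[20] "00011011101110100"  (len 17)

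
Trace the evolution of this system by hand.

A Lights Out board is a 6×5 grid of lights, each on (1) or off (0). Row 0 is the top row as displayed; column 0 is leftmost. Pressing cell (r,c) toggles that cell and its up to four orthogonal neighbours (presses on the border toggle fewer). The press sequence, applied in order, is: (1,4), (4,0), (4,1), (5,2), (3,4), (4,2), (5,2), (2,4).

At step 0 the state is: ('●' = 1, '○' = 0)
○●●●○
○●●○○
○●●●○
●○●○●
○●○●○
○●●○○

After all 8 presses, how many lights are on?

15

[0] ○●●●○
○●●○○
○●●●○
●○●○●
○●○●○
○●●○○
[1] ○●●●●
○●●●●
○●●●●
●○●○●
○●○●○
○●●○○
[2] ○●●●●
○●●●●
○●●●●
○○●○●
●○○●○
●●●○○
[3] ○●●●●
○●●●●
○●●●●
○●●○●
○●●●○
●○●○○
[4] ○●●●●
○●●●●
○●●●●
○●●○●
○●○●○
●●○●○
[5] ○●●●●
○●●●●
○●●●○
○●●●○
○●○●●
●●○●○
[6] ○●●●●
○●●●●
○●●●○
○●○●○
○○●○●
●●●●○
[7] ○●●●●
○●●●●
○●●●○
○●○●○
○○○○●
●○○○○
[8] ○●●●●
○●●●○
○●●○●
○●○●●
○○○○●
●○○○○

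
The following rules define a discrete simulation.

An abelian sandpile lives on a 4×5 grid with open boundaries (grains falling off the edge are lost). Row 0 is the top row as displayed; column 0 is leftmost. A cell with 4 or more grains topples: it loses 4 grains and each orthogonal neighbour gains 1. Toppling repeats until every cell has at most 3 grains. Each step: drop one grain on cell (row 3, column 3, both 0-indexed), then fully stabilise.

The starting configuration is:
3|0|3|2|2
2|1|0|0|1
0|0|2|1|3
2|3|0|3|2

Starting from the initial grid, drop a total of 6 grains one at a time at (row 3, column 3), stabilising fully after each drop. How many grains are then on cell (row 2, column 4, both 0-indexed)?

0) 3|0|3|2|2
2|1|0|0|1
0|0|2|1|3
2|3|0|3|2
1) 3|0|3|2|2
2|1|0|0|1
0|0|2|2|3
2|3|1|0|3
2) 3|0|3|2|2
2|1|0|0|1
0|0|2|2|3
2|3|1|1|3
3) 3|0|3|2|2
2|1|0|0|1
0|0|2|2|3
2|3|1|2|3
4) 3|0|3|2|2
2|1|0|0|1
0|0|2|2|3
2|3|1|3|3
5) 3|0|3|2|2
2|1|0|1|2
0|0|3|0|1
2|3|2|2|1
6) 3|0|3|2|2
2|1|0|1|2
0|0|3|0|1
2|3|2|3|1

1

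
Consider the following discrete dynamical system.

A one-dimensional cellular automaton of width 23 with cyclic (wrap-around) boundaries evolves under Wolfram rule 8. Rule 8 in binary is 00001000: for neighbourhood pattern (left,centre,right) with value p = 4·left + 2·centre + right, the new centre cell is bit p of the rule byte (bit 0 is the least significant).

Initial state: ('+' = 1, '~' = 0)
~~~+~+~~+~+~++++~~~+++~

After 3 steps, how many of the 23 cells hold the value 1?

0

step 0: ~~~+~+~~+~+~++++~~~+++~
step 1: ~~~~~~~~~~~~+~~~~~~+~~~
step 2: ~~~~~~~~~~~~~~~~~~~~~~~
step 3: ~~~~~~~~~~~~~~~~~~~~~~~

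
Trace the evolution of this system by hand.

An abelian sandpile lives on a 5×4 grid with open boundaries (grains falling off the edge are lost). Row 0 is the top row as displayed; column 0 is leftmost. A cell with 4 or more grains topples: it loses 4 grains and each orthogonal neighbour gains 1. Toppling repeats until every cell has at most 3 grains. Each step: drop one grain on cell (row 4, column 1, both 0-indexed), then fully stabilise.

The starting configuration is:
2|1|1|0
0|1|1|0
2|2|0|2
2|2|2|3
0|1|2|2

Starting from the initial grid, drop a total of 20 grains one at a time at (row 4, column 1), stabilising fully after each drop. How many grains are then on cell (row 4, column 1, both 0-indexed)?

[0] 2|1|1|0
0|1|1|0
2|2|0|2
2|2|2|3
0|1|2|2
[1] 2|1|1|0
0|1|1|0
2|2|0|2
2|2|2|3
0|2|2|2
[2] 2|1|1|0
0|1|1|0
2|2|0|2
2|2|2|3
0|3|2|2
[3] 2|1|1|0
0|1|1|0
2|2|0|2
2|3|2|3
1|0|3|2
[4] 2|1|1|0
0|1|1|0
2|2|0|2
2|3|2|3
1|1|3|2
[5] 2|1|1|0
0|1|1|0
2|2|0|2
2|3|2|3
1|2|3|2
[6] 2|1|1|0
0|1|1|0
2|2|0|2
2|3|2|3
1|3|3|2
[7] 2|1|1|0
0|1|1|0
2|3|1|3
3|1|1|1
2|2|2|0
[8] 2|1|1|0
0|1|1|0
2|3|1|3
3|1|1|1
2|3|2|0
[9] 2|1|1|0
0|1|1|0
2|3|1|3
3|2|1|1
3|0|3|0
[10] 2|1|1|0
0|1|1|0
2|3|1|3
3|2|1|1
3|1|3|0
[11] 2|1|1|0
0|1|1|0
2|3|1|3
3|2|1|1
3|2|3|0
[12] 2|1|1|0
0|1|1|0
2|3|1|3
3|2|1|1
3|3|3|0
[13] 2|1|1|0
1|2|1|0
0|1|2|3
2|1|3|1
1|3|0|1
[14] 2|1|1|0
1|2|1|0
0|1|2|3
2|2|3|1
2|0|1|1
[15] 2|1|1|0
1|2|1|0
0|1|2|3
2|2|3|1
2|1|1|1
[16] 2|1|1|0
1|2|1|0
0|1|2|3
2|2|3|1
2|2|1|1
[17] 2|1|1|0
1|2|1|0
0|1|2|3
2|2|3|1
2|3|1|1
[18] 2|1|1|0
1|2|1|0
0|1|2|3
2|3|3|1
3|0|2|1
[19] 2|1|1|0
1|2|1|0
0|1|2|3
2|3|3|1
3|1|2|1
[20] 2|1|1|0
1|2|1|0
0|1|2|3
2|3|3|1
3|2|2|1

2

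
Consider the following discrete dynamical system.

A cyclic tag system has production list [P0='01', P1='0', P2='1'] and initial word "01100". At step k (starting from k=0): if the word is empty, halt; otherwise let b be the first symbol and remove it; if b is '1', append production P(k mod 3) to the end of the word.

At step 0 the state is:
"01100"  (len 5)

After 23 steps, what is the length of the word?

step 0: "01100"  (len 5)
step 1: "1100"  (len 4)
step 2: "1000"  (len 4)
step 3: "0001"  (len 4)
step 4: "001"  (len 3)
step 5: "01"  (len 2)
step 6: "1"  (len 1)
step 7: "01"  (len 2)
step 8: "1"  (len 1)
step 9: "1"  (len 1)
step 10: "01"  (len 2)
step 11: "1"  (len 1)
step 12: "1"  (len 1)
step 13: "01"  (len 2)
step 14: "1"  (len 1)
step 15: "1"  (len 1)
step 16: "01"  (len 2)
step 17: "1"  (len 1)
step 18: "1"  (len 1)
step 19: "01"  (len 2)
step 20: "1"  (len 1)
step 21: "1"  (len 1)
step 22: "01"  (len 2)
step 23: "1"  (len 1)

1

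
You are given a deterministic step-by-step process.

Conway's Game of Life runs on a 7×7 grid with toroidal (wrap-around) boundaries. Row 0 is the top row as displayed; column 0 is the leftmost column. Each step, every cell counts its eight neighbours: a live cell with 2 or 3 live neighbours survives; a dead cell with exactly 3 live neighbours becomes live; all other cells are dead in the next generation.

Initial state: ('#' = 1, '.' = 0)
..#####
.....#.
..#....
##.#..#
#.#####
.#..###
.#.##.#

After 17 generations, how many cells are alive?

[0] ..#####
.....#.
..#....
##.#..#
#.#####
.#..###
.#.##.#
[1] #.#...#
..#..##
###...#
.......
.......
.#.....
.#.....
[2] #.#..##
..##.#.
###..##
##.....
.......
.......
.##....
[3] #...###
...#...
...###.
..#....
.......
.......
###...#
[4] ..####.
...#...
..###..
...##..
.......
##.....
.#.....
[5] ..###..
.....#.
..#....
..#.#..
.......
##.....
##.##..
[6] .##..#.
..#.#..
...#...
...#...
.#.....
###....
#...#..
[7] .##.##.
.##.#..
..###..
..#....
##.....
#.#....
#..#..#
[8] ....###
.......
....#..
..#....
#.#....
..#....
#..####
[9] #..#...
....#..
.......
.#.#...
..##...
#.#.##.
#..#...
[10] ...##..
.......
.......
...#...
.......
..#.#.#
#.##...
[11] ..###..
.......
.......
.......
...#...
.##....
.##..#.
[12] .####..
...#...
.......
.......
..#....
.#.#...
....#..
[13] ..#.#..
...##..
.......
.......
..#....
..##...
.#..#..
[14] ..#.##.
...##..
.......
.......
..##...
.###...
.#..#..
[15] ..#..#.
...###.
.......
.......
.#.#...
.#..#..
.#..##.
[16] ..#...#
...###.
....#..
.......
..#....
##.###.
.#####.
[17] .#....#
...###.
...###.
.......
.####..
#....##
.......

15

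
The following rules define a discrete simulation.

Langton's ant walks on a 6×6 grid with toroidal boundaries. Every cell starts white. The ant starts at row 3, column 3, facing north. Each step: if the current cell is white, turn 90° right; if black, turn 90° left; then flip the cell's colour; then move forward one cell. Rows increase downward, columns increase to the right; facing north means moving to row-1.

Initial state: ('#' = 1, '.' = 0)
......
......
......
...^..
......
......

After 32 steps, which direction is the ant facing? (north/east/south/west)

south

t=0: ......
......
......
...^..
......
......
t=1: ......
......
......
...#>.
......
......
t=2: ......
......
......
...##.
....v.
......
t=3: ......
......
......
...##.
...<#.
......
t=4: ......
......
......
...^#.
...##.
......
t=5: ......
......
......
..<.#.
...##.
......
t=6: ......
......
..^...
..#.#.
...##.
......
t=7: ......
......
..#>..
..#.#.
...##.
......
t=8: ......
......
..##..
..#v#.
...##.
......
t=9: ......
......
..##..
..<##.
...##.
......
t=10: ......
......
..##..
...##.
..v##.
......
t=11: ......
......
..##..
...##.
.<###.
......
t=12: ......
......
..##..
.^.##.
.####.
......
t=13: ......
......
..##..
.#>##.
.####.
......
t=14: ......
......
..##..
.####.
.#v##.
......
t=15: ......
......
..##..
.####.
.#.>#.
......
t=16: ......
......
..##..
.##^#.
.#..#.
......
t=17: ......
......
..##..
.#<.#.
.#..#.
......
t=18: ......
......
..##..
.#..#.
.#v.#.
......
t=19: ......
......
..##..
.#..#.
.<#.#.
......
t=20: ......
......
..##..
.#..#.
..#.#.
.v....
t=21: ......
......
..##..
.#..#.
..#.#.
<#....
t=22: ......
......
..##..
.#..#.
^.#.#.
##....
t=23: ......
......
..##..
.#..#.
#>#.#.
##....
t=24: ......
......
..##..
.#..#.
###.#.
#v....
t=25: ......
......
..##..
.#..#.
###.#.
#.>...
t=26: ..v...
......
..##..
.#..#.
###.#.
#.#...
t=27: .<#...
......
..##..
.#..#.
###.#.
#.#...
t=28: .##...
......
..##..
.#..#.
###.#.
#^#...
t=29: .##...
......
..##..
.#..#.
###.#.
##>...
t=30: .##...
......
..##..
.#..#.
##^.#.
##....
t=31: .##...
......
..##..
.#..#.
#<..#.
##....
t=32: .##...
......
..##..
.#..#.
#...#.
#v....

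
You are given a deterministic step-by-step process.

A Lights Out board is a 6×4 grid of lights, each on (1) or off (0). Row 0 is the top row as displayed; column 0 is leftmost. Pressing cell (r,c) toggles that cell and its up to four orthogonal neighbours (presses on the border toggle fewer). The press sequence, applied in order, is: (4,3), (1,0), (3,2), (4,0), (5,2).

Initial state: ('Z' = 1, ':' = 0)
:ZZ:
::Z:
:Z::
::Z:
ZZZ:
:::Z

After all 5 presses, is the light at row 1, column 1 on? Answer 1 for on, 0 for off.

1

step 0: :ZZ:
::Z:
:Z::
::Z:
ZZZ:
:::Z
step 1: :ZZ:
::Z:
:Z::
::ZZ
ZZ:Z
::::
step 2: ZZZ:
ZZZ:
ZZ::
::ZZ
ZZ:Z
::::
step 3: ZZZ:
ZZZ:
ZZZ:
:Z::
ZZZZ
::::
step 4: ZZZ:
ZZZ:
ZZZ:
ZZ::
::ZZ
Z:::
step 5: ZZZ:
ZZZ:
ZZZ:
ZZ::
:::Z
ZZZZ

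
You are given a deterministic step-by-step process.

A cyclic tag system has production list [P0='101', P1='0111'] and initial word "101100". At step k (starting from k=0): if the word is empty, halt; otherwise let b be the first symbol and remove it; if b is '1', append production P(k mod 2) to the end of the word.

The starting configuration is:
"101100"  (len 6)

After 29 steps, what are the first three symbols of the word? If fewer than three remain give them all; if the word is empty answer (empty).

101

0) "101100"  (len 6)
1) "01100101"  (len 8)
2) "1100101"  (len 7)
3) "100101101"  (len 9)
4) "001011010111"  (len 12)
5) "01011010111"  (len 11)
6) "1011010111"  (len 10)
7) "011010111101"  (len 12)
8) "11010111101"  (len 11)
9) "1010111101101"  (len 13)
10) "0101111011010111"  (len 16)
11) "101111011010111"  (len 15)
12) "011110110101110111"  (len 18)
13) "11110110101110111"  (len 17)
14) "11101101011101110111"  (len 20)
15) "1101101011101110111101"  (len 22)
16) "1011010111011101111010111"  (len 25)
17) "011010111011101111010111101"  (len 27)
18) "11010111011101111010111101"  (len 26)
19) "1010111011101111010111101101"  (len 28)
20) "0101110111011110101111011010111"  (len 31)
21) "101110111011110101111011010111"  (len 30)
22) "011101110111101011110110101110111"  (len 33)
23) "11101110111101011110110101110111"  (len 32)
24) "11011101111010111101101011101110111"  (len 35)
25) "1011101111010111101101011101110111101"  (len 37)
26) "0111011110101111011010111011101111010111"  (len 40)
27) "111011110101111011010111011101111010111"  (len 39)
28) "110111101011110110101110111011110101110111"  (len 42)
29) "10111101011110110101110111011110101110111101"  (len 44)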